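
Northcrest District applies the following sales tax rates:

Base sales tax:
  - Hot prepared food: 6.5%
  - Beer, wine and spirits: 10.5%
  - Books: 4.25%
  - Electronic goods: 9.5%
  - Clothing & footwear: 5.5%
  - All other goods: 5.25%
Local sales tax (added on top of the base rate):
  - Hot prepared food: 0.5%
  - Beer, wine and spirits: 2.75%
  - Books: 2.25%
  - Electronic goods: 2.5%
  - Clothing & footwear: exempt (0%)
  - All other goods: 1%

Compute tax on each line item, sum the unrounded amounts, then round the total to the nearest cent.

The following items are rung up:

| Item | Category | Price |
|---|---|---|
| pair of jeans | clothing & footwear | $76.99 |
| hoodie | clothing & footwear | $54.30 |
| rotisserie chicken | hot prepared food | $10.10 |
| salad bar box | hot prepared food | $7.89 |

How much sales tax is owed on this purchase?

$8.48

Pair of jeans $76.99: clothing & footwear → 5.5% + 0% local = 5.5% → $4.23445
Hoodie $54.30: clothing & footwear → 5.5% + 0% local = 5.5% → $2.9865
Rotisserie chicken $10.10: hot prepared food → 6.5% + 0.5% local = 7% → $0.707
Salad bar box $7.89: hot prepared food → 6.5% + 0.5% local = 7% → $0.5523
Unrounded tax sum = $8.48025 → $8.48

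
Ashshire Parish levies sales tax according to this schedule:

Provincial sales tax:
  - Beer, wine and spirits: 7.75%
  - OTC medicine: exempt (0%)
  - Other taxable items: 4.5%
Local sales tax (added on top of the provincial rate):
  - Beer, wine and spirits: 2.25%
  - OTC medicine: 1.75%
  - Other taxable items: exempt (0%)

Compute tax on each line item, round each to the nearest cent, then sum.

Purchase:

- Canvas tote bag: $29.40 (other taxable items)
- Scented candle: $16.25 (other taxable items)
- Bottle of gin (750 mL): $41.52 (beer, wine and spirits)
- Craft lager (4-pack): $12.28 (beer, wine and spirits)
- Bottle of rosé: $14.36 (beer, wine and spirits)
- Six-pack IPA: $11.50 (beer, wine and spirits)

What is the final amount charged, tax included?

$135.33

Canvas tote bag $29.40: other taxable items → 4.5% + 0% local = 4.5% → $1.32
Scented candle $16.25: other taxable items → 4.5% + 0% local = 4.5% → $0.73
Bottle of gin (750 mL) $41.52: beer, wine and spirits → 7.75% + 2.25% local = 10% → $4.15
Craft lager (4-pack) $12.28: beer, wine and spirits → 7.75% + 2.25% local = 10% → $1.23
Bottle of rosé $14.36: beer, wine and spirits → 7.75% + 2.25% local = 10% → $1.44
Six-pack IPA $11.50: beer, wine and spirits → 7.75% + 2.25% local = 10% → $1.15
Subtotal = $125.31; tax = $10.02; total due = $135.33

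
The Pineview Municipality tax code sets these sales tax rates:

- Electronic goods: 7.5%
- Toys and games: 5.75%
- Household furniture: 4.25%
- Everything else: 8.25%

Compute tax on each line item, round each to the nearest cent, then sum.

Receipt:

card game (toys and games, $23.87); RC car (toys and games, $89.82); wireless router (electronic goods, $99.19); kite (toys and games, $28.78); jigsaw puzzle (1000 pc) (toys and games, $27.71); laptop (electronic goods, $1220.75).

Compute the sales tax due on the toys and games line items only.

$9.77

Card game $23.87: toys and games → 5.75% → $1.37
RC car $89.82: toys and games → 5.75% → $5.16
Kite $28.78: toys and games → 5.75% → $1.65
Jigsaw puzzle (1000 pc) $27.71: toys and games → 5.75% → $1.59
Tax on toys and games = $1.37 + $5.16 + $1.65 + $1.59 = $9.77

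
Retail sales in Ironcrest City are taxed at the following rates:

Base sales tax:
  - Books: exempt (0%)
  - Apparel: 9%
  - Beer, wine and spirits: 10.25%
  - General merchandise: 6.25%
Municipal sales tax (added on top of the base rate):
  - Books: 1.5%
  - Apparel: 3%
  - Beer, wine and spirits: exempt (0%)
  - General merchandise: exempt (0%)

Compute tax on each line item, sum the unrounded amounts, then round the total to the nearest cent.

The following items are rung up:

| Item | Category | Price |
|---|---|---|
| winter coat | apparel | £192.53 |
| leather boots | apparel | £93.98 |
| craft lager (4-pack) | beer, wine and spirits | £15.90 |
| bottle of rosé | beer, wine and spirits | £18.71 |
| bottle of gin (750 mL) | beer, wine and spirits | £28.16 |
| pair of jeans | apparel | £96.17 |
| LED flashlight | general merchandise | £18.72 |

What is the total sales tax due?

£53.53

Winter coat £192.53: apparel → 9% + 3% municipal = 12% → £23.1036
Leather boots £93.98: apparel → 9% + 3% municipal = 12% → £11.2776
Craft lager (4-pack) £15.90: beer, wine and spirits → 10.25% + 0% municipal = 10.25% → £1.62975
Bottle of rosé £18.71: beer, wine and spirits → 10.25% + 0% municipal = 10.25% → £1.917775
Bottle of gin (750 mL) £28.16: beer, wine and spirits → 10.25% + 0% municipal = 10.25% → £2.8864
Pair of jeans £96.17: apparel → 9% + 3% municipal = 12% → £11.5404
LED flashlight £18.72: general merchandise → 6.25% + 0% municipal = 6.25% → £1.17
Unrounded tax sum = £53.525525 → £53.53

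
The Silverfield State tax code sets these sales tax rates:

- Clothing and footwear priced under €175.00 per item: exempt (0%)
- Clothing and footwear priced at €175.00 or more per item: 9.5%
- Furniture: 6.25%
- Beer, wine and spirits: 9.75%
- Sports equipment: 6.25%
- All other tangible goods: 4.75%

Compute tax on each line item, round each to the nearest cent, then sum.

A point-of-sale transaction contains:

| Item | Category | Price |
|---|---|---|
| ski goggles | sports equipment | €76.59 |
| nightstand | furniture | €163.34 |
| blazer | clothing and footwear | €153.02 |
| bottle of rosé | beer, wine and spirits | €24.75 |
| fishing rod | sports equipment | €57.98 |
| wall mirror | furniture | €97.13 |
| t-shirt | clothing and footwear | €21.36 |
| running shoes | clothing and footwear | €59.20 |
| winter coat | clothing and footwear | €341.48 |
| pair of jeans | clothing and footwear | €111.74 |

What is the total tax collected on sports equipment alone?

€8.41

Ski goggles €76.59: sports equipment → 6.25% → €4.79
Fishing rod €57.98: sports equipment → 6.25% → €3.62
Tax on sports equipment = €4.79 + €3.62 = €8.41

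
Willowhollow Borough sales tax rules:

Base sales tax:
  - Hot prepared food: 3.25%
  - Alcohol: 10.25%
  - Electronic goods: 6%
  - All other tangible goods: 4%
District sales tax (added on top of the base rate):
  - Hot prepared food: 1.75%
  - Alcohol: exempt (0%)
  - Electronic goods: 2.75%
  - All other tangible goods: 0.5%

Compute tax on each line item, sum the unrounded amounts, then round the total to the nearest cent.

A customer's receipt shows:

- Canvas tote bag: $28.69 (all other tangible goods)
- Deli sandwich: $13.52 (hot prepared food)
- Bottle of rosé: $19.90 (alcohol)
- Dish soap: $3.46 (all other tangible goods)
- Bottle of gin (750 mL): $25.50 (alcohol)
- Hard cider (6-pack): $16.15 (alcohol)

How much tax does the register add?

$8.43

Canvas tote bag $28.69: all other tangible goods → 4% + 0.5% district = 4.5% → $1.29105
Deli sandwich $13.52: hot prepared food → 3.25% + 1.75% district = 5% → $0.676
Bottle of rosé $19.90: alcohol → 10.25% + 0% district = 10.25% → $2.03975
Dish soap $3.46: all other tangible goods → 4% + 0.5% district = 4.5% → $0.1557
Bottle of gin (750 mL) $25.50: alcohol → 10.25% + 0% district = 10.25% → $2.61375
Hard cider (6-pack) $16.15: alcohol → 10.25% + 0% district = 10.25% → $1.655375
Unrounded tax sum = $8.431625 → $8.43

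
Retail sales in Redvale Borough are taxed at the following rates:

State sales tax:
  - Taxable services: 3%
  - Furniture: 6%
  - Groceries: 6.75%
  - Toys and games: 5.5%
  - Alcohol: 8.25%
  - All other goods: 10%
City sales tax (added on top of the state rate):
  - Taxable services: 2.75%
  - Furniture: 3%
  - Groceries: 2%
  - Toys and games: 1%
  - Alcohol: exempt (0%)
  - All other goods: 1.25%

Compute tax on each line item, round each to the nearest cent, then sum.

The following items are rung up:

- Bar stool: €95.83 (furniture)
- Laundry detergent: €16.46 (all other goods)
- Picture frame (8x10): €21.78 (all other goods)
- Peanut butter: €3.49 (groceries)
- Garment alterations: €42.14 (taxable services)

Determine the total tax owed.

Bar stool €95.83: furniture → 6% + 3% city = 9% → €8.62
Laundry detergent €16.46: all other goods → 10% + 1.25% city = 11.25% → €1.85
Picture frame (8x10) €21.78: all other goods → 10% + 1.25% city = 11.25% → €2.45
Peanut butter €3.49: groceries → 6.75% + 2% city = 8.75% → €0.31
Garment alterations €42.14: taxable services → 3% + 2.75% city = 5.75% → €2.42
Total tax = €8.62 + €1.85 + €2.45 + €0.31 + €2.42 = €15.65

€15.65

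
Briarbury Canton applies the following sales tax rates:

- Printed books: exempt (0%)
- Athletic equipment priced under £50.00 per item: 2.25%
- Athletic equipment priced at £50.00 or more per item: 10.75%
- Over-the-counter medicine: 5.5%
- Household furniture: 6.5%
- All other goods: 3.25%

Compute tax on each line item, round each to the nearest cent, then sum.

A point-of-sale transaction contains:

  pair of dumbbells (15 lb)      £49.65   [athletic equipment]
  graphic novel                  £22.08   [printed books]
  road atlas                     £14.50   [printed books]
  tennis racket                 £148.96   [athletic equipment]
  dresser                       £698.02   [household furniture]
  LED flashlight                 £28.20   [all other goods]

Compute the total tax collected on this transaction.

£63.42

Pair of dumbbells (15 lb) £49.65: athletic equipment, under £50.00 → 2.25% → £1.12
Graphic novel £22.08: printed books → 0% → £0.00
Road atlas £14.50: printed books → 0% → £0.00
Tennis racket £148.96: athletic equipment, £50.00 or more → 10.75% → £16.01
Dresser £698.02: household furniture → 6.5% → £45.37
LED flashlight £28.20: all other goods → 3.25% → £0.92
Total tax = £1.12 + £16.01 + £45.37 + £0.92 = £63.42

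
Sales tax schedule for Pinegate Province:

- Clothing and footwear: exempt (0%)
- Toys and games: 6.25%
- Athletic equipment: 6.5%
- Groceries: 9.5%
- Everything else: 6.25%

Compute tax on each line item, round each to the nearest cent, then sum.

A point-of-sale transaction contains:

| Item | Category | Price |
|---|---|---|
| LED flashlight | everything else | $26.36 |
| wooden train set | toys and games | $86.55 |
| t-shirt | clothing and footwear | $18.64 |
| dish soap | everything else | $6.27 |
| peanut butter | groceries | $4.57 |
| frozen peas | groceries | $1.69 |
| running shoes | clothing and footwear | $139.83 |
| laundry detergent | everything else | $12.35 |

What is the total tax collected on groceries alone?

$0.59

Peanut butter $4.57: groceries → 9.5% → $0.43
Frozen peas $1.69: groceries → 9.5% → $0.16
Tax on groceries = $0.43 + $0.16 = $0.59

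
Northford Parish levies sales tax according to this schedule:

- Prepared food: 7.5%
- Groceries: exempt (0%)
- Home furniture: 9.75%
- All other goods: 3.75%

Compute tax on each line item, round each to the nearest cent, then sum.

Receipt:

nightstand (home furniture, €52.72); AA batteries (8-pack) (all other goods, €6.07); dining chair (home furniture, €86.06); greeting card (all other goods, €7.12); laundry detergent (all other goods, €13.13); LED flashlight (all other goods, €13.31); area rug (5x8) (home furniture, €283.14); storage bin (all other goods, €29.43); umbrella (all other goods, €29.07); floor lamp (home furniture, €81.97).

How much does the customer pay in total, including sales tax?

€654.83

Nightstand €52.72: home furniture → 9.75% → €5.14
AA batteries (8-pack) €6.07: all other goods → 3.75% → €0.23
Dining chair €86.06: home furniture → 9.75% → €8.39
Greeting card €7.12: all other goods → 3.75% → €0.27
Laundry detergent €13.13: all other goods → 3.75% → €0.49
LED flashlight €13.31: all other goods → 3.75% → €0.50
Area rug (5x8) €283.14: home furniture → 9.75% → €27.61
Storage bin €29.43: all other goods → 3.75% → €1.10
Umbrella €29.07: all other goods → 3.75% → €1.09
Floor lamp €81.97: home furniture → 9.75% → €7.99
Subtotal = €602.02; tax = €52.81; total due = €654.83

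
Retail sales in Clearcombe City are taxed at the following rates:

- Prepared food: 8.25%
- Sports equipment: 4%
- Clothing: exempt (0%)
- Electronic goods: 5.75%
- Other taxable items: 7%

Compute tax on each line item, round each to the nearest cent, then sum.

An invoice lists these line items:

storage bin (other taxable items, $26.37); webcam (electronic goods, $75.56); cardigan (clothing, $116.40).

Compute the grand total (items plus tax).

Storage bin $26.37: other taxable items → 7% → $1.85
Webcam $75.56: electronic goods → 5.75% → $4.34
Cardigan $116.40: clothing → 0% → $0.00
Subtotal = $218.33; tax = $6.19; total due = $224.52

$224.52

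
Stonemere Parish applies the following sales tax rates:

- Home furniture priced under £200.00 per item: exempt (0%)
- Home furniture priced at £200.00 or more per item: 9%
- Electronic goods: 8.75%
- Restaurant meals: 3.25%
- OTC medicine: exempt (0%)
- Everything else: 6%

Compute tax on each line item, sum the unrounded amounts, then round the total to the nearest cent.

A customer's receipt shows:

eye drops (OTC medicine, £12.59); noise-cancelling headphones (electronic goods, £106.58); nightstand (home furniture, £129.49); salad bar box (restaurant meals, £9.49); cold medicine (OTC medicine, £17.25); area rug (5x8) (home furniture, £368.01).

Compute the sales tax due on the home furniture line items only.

Nightstand £129.49: home furniture, under £200.00 → 0% → £0.00
Area rug (5x8) £368.01: home furniture, £200.00 or more → 9% → £33.1209
Tax on home furniture: unrounded sum = £33.1209 → £33.12

£33.12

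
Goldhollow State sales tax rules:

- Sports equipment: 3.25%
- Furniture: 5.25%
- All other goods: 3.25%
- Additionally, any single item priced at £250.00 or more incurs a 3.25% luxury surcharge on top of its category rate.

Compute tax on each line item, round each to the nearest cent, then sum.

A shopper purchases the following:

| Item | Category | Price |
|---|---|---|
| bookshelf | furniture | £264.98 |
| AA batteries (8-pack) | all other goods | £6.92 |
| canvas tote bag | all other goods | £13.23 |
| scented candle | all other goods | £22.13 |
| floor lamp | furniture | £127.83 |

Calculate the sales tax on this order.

Bookshelf £264.98: furniture → 5.25% + 3.25% surcharge = 8.5% → £22.52
AA batteries (8-pack) £6.92: all other goods → 3.25% → £0.22
Canvas tote bag £13.23: all other goods → 3.25% → £0.43
Scented candle £22.13: all other goods → 3.25% → £0.72
Floor lamp £127.83: furniture → 5.25% → £6.71
Total tax = £22.52 + £0.22 + £0.43 + £0.72 + £6.71 = £30.60

£30.60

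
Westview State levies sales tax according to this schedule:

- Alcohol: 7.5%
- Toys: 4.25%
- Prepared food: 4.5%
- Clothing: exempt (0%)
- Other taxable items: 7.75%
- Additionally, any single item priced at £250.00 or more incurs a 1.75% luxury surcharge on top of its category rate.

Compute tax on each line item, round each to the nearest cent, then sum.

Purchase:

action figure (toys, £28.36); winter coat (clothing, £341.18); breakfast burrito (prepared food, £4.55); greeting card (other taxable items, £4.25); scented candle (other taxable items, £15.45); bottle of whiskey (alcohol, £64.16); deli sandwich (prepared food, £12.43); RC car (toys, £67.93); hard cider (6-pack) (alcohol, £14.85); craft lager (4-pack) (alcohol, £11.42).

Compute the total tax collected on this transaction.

£19.14

Action figure £28.36: toys → 4.25% → £1.21
Winter coat £341.18: clothing → 0% + 1.75% surcharge = 1.75% → £5.97
Breakfast burrito £4.55: prepared food → 4.5% → £0.20
Greeting card £4.25: other taxable items → 7.75% → £0.33
Scented candle £15.45: other taxable items → 7.75% → £1.20
Bottle of whiskey £64.16: alcohol → 7.5% → £4.81
Deli sandwich £12.43: prepared food → 4.5% → £0.56
RC car £67.93: toys → 4.25% → £2.89
Hard cider (6-pack) £14.85: alcohol → 7.5% → £1.11
Craft lager (4-pack) £11.42: alcohol → 7.5% → £0.86
Total tax = £1.21 + £5.97 + £0.20 + £0.33 + £1.20 + £4.81 + £0.56 + £2.89 + £1.11 + £0.86 = £19.14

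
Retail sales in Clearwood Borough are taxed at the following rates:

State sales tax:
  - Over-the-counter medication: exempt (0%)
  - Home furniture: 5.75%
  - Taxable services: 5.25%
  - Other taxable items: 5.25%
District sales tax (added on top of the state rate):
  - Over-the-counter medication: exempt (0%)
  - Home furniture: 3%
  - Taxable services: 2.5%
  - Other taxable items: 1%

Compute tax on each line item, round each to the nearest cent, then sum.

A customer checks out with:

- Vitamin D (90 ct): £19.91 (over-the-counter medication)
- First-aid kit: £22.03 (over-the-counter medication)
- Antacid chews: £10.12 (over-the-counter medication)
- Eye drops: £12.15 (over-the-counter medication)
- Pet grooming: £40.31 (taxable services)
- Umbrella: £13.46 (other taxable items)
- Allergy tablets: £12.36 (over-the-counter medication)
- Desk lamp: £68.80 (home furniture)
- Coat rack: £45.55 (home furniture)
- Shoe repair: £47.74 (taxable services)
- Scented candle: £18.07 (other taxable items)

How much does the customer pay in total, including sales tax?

Vitamin D (90 ct) £19.91: over-the-counter medication → 0% + 0% district = 0% → £0.00
First-aid kit £22.03: over-the-counter medication → 0% + 0% district = 0% → £0.00
Antacid chews £10.12: over-the-counter medication → 0% + 0% district = 0% → £0.00
Eye drops £12.15: over-the-counter medication → 0% + 0% district = 0% → £0.00
Pet grooming £40.31: taxable services → 5.25% + 2.5% district = 7.75% → £3.12
Umbrella £13.46: other taxable items → 5.25% + 1% district = 6.25% → £0.84
Allergy tablets £12.36: over-the-counter medication → 0% + 0% district = 0% → £0.00
Desk lamp £68.80: home furniture → 5.75% + 3% district = 8.75% → £6.02
Coat rack £45.55: home furniture → 5.75% + 3% district = 8.75% → £3.99
Shoe repair £47.74: taxable services → 5.25% + 2.5% district = 7.75% → £3.70
Scented candle £18.07: other taxable items → 5.25% + 1% district = 6.25% → £1.13
Subtotal = £310.50; tax = £18.80; total due = £329.30

£329.30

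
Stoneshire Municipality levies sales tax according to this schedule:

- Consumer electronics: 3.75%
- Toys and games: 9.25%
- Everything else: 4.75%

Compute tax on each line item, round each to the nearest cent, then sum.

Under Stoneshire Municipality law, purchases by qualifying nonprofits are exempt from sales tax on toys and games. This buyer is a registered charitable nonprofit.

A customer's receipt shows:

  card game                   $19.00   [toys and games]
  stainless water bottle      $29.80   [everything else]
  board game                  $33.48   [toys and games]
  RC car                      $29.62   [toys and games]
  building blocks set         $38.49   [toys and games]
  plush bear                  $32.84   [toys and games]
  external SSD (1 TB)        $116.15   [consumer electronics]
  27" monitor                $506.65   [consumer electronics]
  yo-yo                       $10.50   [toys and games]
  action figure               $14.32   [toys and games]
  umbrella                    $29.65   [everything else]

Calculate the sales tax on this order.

$26.19

Card game $19.00: toys and games, buyer-exempt → 0% → $0.00
Stainless water bottle $29.80: everything else → 4.75% → $1.42
Board game $33.48: toys and games, buyer-exempt → 0% → $0.00
RC car $29.62: toys and games, buyer-exempt → 0% → $0.00
Building blocks set $38.49: toys and games, buyer-exempt → 0% → $0.00
Plush bear $32.84: toys and games, buyer-exempt → 0% → $0.00
External SSD (1 TB) $116.15: consumer electronics → 3.75% → $4.36
27" monitor $506.65: consumer electronics → 3.75% → $19.00
Yo-yo $10.50: toys and games, buyer-exempt → 0% → $0.00
Action figure $14.32: toys and games, buyer-exempt → 0% → $0.00
Umbrella $29.65: everything else → 4.75% → $1.41
Total tax = $1.42 + $4.36 + $19.00 + $1.41 = $26.19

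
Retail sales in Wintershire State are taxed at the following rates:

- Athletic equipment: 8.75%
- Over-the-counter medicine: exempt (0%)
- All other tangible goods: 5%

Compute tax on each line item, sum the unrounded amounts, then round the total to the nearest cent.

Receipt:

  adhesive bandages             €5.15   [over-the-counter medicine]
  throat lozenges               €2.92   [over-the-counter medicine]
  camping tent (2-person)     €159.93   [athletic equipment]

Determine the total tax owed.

Adhesive bandages €5.15: over-the-counter medicine → 0% → €0.00
Throat lozenges €2.92: over-the-counter medicine → 0% → €0.00
Camping tent (2-person) €159.93: athletic equipment → 8.75% → €13.993875
Unrounded tax sum = €13.993875 → €13.99

€13.99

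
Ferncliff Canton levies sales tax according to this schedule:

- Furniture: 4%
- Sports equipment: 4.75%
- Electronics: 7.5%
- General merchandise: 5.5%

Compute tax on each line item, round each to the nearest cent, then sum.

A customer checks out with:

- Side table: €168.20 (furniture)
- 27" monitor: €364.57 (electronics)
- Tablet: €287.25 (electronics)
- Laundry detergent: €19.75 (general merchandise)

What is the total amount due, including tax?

Side table €168.20: furniture → 4% → €6.73
27" monitor €364.57: electronics → 7.5% → €27.34
Tablet €287.25: electronics → 7.5% → €21.54
Laundry detergent €19.75: general merchandise → 5.5% → €1.09
Subtotal = €839.77; tax = €56.70; total due = €896.47

€896.47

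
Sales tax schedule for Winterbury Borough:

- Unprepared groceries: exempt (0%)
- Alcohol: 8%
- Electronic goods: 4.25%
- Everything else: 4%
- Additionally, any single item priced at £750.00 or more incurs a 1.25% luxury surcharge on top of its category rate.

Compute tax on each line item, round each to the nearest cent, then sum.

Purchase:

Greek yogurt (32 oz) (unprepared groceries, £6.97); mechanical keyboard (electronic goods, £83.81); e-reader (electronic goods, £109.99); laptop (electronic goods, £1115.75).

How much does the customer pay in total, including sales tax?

Greek yogurt (32 oz) £6.97: unprepared groceries → 0% → £0.00
Mechanical keyboard £83.81: electronic goods → 4.25% → £3.56
E-reader £109.99: electronic goods → 4.25% → £4.67
Laptop £1115.75: electronic goods → 4.25% + 1.25% surcharge = 5.5% → £61.37
Subtotal = £1316.52; tax = £69.60; total due = £1386.12

£1386.12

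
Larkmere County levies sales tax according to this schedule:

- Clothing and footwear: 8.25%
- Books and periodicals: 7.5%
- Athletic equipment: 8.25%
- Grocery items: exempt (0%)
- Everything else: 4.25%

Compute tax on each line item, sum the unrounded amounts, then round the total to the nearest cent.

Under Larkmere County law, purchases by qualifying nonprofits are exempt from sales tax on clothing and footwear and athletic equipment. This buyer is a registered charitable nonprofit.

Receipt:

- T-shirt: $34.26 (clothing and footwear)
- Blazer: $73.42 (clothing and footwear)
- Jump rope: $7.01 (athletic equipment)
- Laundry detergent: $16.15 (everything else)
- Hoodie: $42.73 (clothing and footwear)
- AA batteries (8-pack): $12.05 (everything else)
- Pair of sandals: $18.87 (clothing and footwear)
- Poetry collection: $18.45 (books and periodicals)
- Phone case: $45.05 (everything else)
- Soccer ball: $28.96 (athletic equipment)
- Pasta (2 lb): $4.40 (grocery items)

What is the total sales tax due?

T-shirt $34.26: clothing and footwear, buyer-exempt → 0% → $0.00
Blazer $73.42: clothing and footwear, buyer-exempt → 0% → $0.00
Jump rope $7.01: athletic equipment, buyer-exempt → 0% → $0.00
Laundry detergent $16.15: everything else → 4.25% → $0.686375
Hoodie $42.73: clothing and footwear, buyer-exempt → 0% → $0.00
AA batteries (8-pack) $12.05: everything else → 4.25% → $0.512125
Pair of sandals $18.87: clothing and footwear, buyer-exempt → 0% → $0.00
Poetry collection $18.45: books and periodicals → 7.5% → $1.38375
Phone case $45.05: everything else → 4.25% → $1.914625
Soccer ball $28.96: athletic equipment, buyer-exempt → 0% → $0.00
Pasta (2 lb) $4.40: grocery items → 0% → $0.00
Unrounded tax sum = $4.496875 → $4.50

$4.50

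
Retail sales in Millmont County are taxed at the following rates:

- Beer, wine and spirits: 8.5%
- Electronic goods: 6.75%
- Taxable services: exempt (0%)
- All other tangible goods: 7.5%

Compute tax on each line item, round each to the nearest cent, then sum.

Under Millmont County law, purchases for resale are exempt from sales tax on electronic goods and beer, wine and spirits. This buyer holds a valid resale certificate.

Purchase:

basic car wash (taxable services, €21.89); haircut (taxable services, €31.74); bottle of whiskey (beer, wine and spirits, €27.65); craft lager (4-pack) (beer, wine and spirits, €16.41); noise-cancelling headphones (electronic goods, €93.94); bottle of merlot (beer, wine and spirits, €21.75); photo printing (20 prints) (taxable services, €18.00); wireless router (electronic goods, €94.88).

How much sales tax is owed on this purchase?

Basic car wash €21.89: taxable services → 0% → €0.00
Haircut €31.74: taxable services → 0% → €0.00
Bottle of whiskey €27.65: beer, wine and spirits, buyer-exempt → 0% → €0.00
Craft lager (4-pack) €16.41: beer, wine and spirits, buyer-exempt → 0% → €0.00
Noise-cancelling headphones €93.94: electronic goods, buyer-exempt → 0% → €0.00
Bottle of merlot €21.75: beer, wine and spirits, buyer-exempt → 0% → €0.00
Photo printing (20 prints) €18.00: taxable services → 0% → €0.00
Wireless router €94.88: electronic goods, buyer-exempt → 0% → €0.00
Total tax = €0.00

€0.00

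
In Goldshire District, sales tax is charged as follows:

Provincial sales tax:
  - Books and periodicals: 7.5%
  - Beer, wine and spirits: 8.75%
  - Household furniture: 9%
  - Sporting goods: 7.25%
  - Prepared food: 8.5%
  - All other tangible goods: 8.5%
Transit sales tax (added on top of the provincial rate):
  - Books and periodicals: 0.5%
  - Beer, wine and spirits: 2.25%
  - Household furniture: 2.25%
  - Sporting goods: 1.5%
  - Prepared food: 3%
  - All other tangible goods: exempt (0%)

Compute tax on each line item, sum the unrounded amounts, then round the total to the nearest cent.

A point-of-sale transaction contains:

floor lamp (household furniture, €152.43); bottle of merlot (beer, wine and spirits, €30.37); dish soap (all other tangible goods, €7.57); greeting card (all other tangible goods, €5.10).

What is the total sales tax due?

Floor lamp €152.43: household furniture → 9% + 2.25% transit = 11.25% → €17.148375
Bottle of merlot €30.37: beer, wine and spirits → 8.75% + 2.25% transit = 11% → €3.3407
Dish soap €7.57: all other tangible goods → 8.5% + 0% transit = 8.5% → €0.64345
Greeting card €5.10: all other tangible goods → 8.5% + 0% transit = 8.5% → €0.4335
Unrounded tax sum = €21.566025 → €21.57

€21.57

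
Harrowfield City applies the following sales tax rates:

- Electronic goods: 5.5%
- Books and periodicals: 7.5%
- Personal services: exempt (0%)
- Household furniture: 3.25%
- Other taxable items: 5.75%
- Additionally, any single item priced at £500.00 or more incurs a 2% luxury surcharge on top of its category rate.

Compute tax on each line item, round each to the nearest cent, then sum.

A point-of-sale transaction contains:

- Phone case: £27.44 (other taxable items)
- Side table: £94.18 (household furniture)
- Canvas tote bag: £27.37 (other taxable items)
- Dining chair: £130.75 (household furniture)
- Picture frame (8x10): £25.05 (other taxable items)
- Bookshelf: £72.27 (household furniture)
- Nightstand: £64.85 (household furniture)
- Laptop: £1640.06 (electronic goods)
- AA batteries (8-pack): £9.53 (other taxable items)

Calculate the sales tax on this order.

Phone case £27.44: other taxable items → 5.75% → £1.58
Side table £94.18: household furniture → 3.25% → £3.06
Canvas tote bag £27.37: other taxable items → 5.75% → £1.57
Dining chair £130.75: household furniture → 3.25% → £4.25
Picture frame (8x10) £25.05: other taxable items → 5.75% → £1.44
Bookshelf £72.27: household furniture → 3.25% → £2.35
Nightstand £64.85: household furniture → 3.25% → £2.11
Laptop £1640.06: electronic goods → 5.5% + 2% surcharge = 7.5% → £123.00
AA batteries (8-pack) £9.53: other taxable items → 5.75% → £0.55
Total tax = £1.58 + £3.06 + £1.57 + £4.25 + £1.44 + £2.35 + £2.11 + £123.00 + £0.55 = £139.91

£139.91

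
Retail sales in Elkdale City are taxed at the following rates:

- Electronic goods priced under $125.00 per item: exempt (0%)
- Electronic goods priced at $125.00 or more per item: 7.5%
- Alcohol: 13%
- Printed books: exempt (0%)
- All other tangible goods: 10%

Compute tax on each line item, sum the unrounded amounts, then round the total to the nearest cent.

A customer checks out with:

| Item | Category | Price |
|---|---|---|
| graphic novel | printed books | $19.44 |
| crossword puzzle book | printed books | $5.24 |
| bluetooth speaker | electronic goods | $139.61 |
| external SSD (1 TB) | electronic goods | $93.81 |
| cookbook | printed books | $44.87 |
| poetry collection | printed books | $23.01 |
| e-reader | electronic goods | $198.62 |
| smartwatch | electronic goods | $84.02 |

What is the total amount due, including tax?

Graphic novel $19.44: printed books → 0% → $0.00
Crossword puzzle book $5.24: printed books → 0% → $0.00
Bluetooth speaker $139.61: electronic goods, $125.00 or more → 7.5% → $10.47075
External SSD (1 TB) $93.81: electronic goods, under $125.00 → 0% → $0.00
Cookbook $44.87: printed books → 0% → $0.00
Poetry collection $23.01: printed books → 0% → $0.00
E-reader $198.62: electronic goods, $125.00 or more → 7.5% → $14.8965
Smartwatch $84.02: electronic goods, under $125.00 → 0% → $0.00
Subtotal = $608.62; unrounded tax = $25.36725 → $25.37; total due = $633.99

$633.99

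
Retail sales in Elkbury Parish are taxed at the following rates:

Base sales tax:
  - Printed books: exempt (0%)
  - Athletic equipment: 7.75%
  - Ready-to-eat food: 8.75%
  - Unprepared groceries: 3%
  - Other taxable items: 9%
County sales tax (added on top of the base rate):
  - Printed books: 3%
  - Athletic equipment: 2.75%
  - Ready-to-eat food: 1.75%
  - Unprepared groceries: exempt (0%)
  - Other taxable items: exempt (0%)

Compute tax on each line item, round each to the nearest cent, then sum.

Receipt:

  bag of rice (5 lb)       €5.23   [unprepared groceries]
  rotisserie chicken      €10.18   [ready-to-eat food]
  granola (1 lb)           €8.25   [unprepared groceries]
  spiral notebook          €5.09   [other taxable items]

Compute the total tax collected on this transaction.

€1.94

Bag of rice (5 lb) €5.23: unprepared groceries → 3% + 0% county = 3% → €0.16
Rotisserie chicken €10.18: ready-to-eat food → 8.75% + 1.75% county = 10.5% → €1.07
Granola (1 lb) €8.25: unprepared groceries → 3% + 0% county = 3% → €0.25
Spiral notebook €5.09: other taxable items → 9% + 0% county = 9% → €0.46
Total tax = €0.16 + €1.07 + €0.25 + €0.46 = €1.94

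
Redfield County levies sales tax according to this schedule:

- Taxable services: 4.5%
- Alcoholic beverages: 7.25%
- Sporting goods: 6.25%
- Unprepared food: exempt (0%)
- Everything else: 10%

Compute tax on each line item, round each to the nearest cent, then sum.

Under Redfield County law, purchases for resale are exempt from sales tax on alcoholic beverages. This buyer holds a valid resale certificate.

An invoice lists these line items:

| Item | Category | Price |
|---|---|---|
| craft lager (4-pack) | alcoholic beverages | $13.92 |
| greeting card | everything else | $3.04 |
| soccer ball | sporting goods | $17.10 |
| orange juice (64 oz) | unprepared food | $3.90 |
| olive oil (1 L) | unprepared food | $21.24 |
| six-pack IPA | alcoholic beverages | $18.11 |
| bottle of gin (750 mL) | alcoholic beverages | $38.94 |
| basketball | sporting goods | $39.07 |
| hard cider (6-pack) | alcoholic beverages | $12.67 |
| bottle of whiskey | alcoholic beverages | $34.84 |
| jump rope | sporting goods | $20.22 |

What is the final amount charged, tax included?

$228.12

Craft lager (4-pack) $13.92: alcoholic beverages, buyer-exempt → 0% → $0.00
Greeting card $3.04: everything else → 10% → $0.30
Soccer ball $17.10: sporting goods → 6.25% → $1.07
Orange juice (64 oz) $3.90: unprepared food → 0% → $0.00
Olive oil (1 L) $21.24: unprepared food → 0% → $0.00
Six-pack IPA $18.11: alcoholic beverages, buyer-exempt → 0% → $0.00
Bottle of gin (750 mL) $38.94: alcoholic beverages, buyer-exempt → 0% → $0.00
Basketball $39.07: sporting goods → 6.25% → $2.44
Hard cider (6-pack) $12.67: alcoholic beverages, buyer-exempt → 0% → $0.00
Bottle of whiskey $34.84: alcoholic beverages, buyer-exempt → 0% → $0.00
Jump rope $20.22: sporting goods → 6.25% → $1.26
Subtotal = $223.05; tax = $5.07; total due = $228.12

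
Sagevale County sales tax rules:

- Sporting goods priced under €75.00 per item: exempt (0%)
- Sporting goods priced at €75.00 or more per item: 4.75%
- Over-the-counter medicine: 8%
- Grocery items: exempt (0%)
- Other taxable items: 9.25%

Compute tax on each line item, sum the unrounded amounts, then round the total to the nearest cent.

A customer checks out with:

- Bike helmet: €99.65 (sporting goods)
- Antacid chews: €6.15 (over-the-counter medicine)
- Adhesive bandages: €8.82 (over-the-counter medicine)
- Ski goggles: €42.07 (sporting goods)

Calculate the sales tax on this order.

€5.93

Bike helmet €99.65: sporting goods, €75.00 or more → 4.75% → €4.733375
Antacid chews €6.15: over-the-counter medicine → 8% → €0.492
Adhesive bandages €8.82: over-the-counter medicine → 8% → €0.7056
Ski goggles €42.07: sporting goods, under €75.00 → 0% → €0.00
Unrounded tax sum = €5.930975 → €5.93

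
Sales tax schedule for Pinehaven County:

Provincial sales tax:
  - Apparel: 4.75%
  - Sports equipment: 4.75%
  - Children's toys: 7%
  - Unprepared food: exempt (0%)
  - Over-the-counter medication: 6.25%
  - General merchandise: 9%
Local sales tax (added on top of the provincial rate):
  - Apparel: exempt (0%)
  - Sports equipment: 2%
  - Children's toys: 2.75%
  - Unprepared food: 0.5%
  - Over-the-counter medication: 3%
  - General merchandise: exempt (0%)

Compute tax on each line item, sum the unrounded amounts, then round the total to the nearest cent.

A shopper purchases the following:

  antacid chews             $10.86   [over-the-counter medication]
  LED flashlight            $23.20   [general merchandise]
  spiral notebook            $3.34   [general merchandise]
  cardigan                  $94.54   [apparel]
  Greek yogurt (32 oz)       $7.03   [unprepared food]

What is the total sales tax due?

Antacid chews $10.86: over-the-counter medication → 6.25% + 3% local = 9.25% → $1.00455
LED flashlight $23.20: general merchandise → 9% + 0% local = 9% → $2.088
Spiral notebook $3.34: general merchandise → 9% + 0% local = 9% → $0.3006
Cardigan $94.54: apparel → 4.75% + 0% local = 4.75% → $4.49065
Greek yogurt (32 oz) $7.03: unprepared food → 0% + 0.5% local = 0.5% → $0.03515
Unrounded tax sum = $7.91895 → $7.92

$7.92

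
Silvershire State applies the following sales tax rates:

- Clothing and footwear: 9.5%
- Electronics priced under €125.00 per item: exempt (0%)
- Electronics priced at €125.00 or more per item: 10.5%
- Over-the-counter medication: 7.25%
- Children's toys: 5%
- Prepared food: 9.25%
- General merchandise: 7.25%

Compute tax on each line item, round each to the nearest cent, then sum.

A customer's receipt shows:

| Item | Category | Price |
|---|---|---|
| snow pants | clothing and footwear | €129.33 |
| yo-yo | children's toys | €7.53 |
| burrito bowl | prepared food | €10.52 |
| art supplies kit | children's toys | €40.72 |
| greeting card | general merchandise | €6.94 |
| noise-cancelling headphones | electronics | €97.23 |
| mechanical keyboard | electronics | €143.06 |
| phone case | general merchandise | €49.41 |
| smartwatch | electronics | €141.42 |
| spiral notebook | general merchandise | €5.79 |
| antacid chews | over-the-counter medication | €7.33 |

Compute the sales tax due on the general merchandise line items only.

€4.50

Greeting card €6.94: general merchandise → 7.25% → €0.50
Phone case €49.41: general merchandise → 7.25% → €3.58
Spiral notebook €5.79: general merchandise → 7.25% → €0.42
Tax on general merchandise = €0.50 + €3.58 + €0.42 = €4.50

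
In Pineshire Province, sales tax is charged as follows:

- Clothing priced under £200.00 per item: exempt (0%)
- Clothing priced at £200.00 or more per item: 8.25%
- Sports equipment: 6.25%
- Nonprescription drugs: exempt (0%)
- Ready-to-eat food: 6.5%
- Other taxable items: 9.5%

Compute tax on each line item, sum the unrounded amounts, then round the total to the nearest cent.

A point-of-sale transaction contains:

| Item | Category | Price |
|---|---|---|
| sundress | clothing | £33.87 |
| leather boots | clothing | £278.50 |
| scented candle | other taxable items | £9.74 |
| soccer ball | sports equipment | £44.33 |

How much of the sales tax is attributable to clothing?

Sundress £33.87: clothing, under £200.00 → 0% → £0.00
Leather boots £278.50: clothing, £200.00 or more → 8.25% → £22.97625
Tax on clothing: unrounded sum = £22.97625 → £22.98

£22.98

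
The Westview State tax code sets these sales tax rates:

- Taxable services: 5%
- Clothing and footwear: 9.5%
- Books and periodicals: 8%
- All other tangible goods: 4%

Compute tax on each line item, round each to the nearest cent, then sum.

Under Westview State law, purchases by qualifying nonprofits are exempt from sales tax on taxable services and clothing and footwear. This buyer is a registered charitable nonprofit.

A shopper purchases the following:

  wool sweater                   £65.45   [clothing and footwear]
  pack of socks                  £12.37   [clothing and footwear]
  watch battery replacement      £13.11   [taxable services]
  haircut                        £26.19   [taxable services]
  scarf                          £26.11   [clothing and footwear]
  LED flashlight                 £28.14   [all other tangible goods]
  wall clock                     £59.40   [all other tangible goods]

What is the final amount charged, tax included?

Wool sweater £65.45: clothing and footwear, buyer-exempt → 0% → £0.00
Pack of socks £12.37: clothing and footwear, buyer-exempt → 0% → £0.00
Watch battery replacement £13.11: taxable services, buyer-exempt → 0% → £0.00
Haircut £26.19: taxable services, buyer-exempt → 0% → £0.00
Scarf £26.11: clothing and footwear, buyer-exempt → 0% → £0.00
LED flashlight £28.14: all other tangible goods → 4% → £1.13
Wall clock £59.40: all other tangible goods → 4% → £2.38
Subtotal = £230.77; tax = £3.51; total due = £234.28

£234.28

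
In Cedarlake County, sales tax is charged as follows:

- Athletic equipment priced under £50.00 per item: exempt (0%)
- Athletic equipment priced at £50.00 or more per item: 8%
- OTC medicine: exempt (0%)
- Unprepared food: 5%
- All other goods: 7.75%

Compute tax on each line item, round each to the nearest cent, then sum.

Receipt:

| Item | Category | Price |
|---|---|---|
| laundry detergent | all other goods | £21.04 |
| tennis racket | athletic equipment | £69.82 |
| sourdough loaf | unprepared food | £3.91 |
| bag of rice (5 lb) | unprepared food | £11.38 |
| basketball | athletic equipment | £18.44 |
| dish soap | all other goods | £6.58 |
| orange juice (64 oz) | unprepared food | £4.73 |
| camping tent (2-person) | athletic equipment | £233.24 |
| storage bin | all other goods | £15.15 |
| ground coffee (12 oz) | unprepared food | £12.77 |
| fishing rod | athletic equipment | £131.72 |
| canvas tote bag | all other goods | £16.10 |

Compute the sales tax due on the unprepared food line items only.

£1.65

Sourdough loaf £3.91: unprepared food → 5% → £0.20
Bag of rice (5 lb) £11.38: unprepared food → 5% → £0.57
Orange juice (64 oz) £4.73: unprepared food → 5% → £0.24
Ground coffee (12 oz) £12.77: unprepared food → 5% → £0.64
Tax on unprepared food = £0.20 + £0.57 + £0.24 + £0.64 = £1.65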